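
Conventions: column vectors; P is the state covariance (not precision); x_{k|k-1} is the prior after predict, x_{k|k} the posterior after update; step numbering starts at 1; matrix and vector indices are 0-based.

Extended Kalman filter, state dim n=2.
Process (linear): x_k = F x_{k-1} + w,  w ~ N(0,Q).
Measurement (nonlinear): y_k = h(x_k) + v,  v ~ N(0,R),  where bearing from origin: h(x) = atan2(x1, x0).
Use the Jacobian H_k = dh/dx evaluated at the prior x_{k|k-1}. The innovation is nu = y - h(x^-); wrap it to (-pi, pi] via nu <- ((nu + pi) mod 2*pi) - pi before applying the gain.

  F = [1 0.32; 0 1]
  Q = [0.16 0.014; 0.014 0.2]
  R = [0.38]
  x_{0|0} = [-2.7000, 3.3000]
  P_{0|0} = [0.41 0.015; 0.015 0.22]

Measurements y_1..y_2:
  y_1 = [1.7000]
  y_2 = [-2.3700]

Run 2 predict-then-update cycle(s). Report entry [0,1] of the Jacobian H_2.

step 1: x^-=[-1.6440, 3.3000]  P^-=[0.6021 0.0994; 0.0994 0.4200]  H_jac=[-0.2428 -0.1209]  S=[0.4275]  K=[-0.3701; -0.1753]  nu=[-0.3330]  x^+=[-1.5208, 3.3584]  P^+=[0.5436 0.0717; 0.0717 0.4069]
step 2: x^-=[-0.4461, 3.3584]  P^-=[0.7911 0.2159; 0.2159 0.6069]  H_jac=[-0.2926 -0.0389]  S=[0.4536]  K=[-0.5289; -0.1913]  nu=[2.2103]  x^+=[-1.6150, 2.9356]  P^+=[0.6643 0.1700; 0.1700 0.5903]

H_jac[0,1] = -0.0389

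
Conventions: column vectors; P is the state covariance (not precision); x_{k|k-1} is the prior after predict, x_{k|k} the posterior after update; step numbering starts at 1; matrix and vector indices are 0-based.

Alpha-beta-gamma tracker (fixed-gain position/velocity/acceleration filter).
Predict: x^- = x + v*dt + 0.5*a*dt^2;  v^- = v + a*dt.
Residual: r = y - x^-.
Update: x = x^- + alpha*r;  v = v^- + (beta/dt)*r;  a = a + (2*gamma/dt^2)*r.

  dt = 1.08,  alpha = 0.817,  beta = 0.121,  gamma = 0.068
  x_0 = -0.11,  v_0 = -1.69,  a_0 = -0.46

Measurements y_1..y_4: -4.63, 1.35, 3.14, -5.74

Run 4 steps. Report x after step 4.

step 1: x_pred=-2.2035  r=-2.4265  x^+=-4.1859  v^+=-2.4587  a^+=-0.7429
step 2: x_pred=-7.2746  r=8.6246  x^+=-0.2283  v^+=-2.2948  a^+=0.2627
step 3: x_pred=-2.5534  r=5.6934  x^+=2.0981  v^+=-1.3732  a^+=0.9265
step 4: x_pred=1.1554  r=-6.8954  x^+=-4.4781  v^+=-1.1451  a^+=0.1225

x_post = -4.4781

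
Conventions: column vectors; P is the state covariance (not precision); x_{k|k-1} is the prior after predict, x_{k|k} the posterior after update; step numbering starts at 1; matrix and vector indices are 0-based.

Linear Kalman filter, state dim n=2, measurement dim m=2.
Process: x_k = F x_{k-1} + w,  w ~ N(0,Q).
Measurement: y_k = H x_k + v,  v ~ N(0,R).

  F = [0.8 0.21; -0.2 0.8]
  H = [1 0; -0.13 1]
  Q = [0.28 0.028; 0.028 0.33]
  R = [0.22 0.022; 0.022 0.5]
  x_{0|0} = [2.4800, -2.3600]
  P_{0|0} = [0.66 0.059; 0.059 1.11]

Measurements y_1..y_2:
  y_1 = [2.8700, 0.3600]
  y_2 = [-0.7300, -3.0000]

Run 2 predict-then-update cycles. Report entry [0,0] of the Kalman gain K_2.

K[0,0] = 0.6551

step 1: x^-=[1.4884, -2.3840]  P^-=[0.7712 0.1442; 0.1442 1.0479]  S=[0.9912 0.0659; 0.0659 1.5235]  K=[0.7784 -0.0049; 0.1008 0.6712]  nu=[1.3816, 2.9375]  x^+=[2.5495, -0.2731]  P^+=[0.1711 0.0369; 0.0369 0.3426]
step 2: x^-=[1.9823, -0.7284]  P^-=[0.4170 0.0803; 0.0803 0.5443]  S=[0.6370 0.0481; 0.0481 1.0305]  K=[0.6551 -0.0053; 0.0872 0.5140]  nu=[-2.7123, -2.0139]  x^+=[0.2162, -2.0001]  P^+=[0.1440 0.0305; 0.0305 0.2629]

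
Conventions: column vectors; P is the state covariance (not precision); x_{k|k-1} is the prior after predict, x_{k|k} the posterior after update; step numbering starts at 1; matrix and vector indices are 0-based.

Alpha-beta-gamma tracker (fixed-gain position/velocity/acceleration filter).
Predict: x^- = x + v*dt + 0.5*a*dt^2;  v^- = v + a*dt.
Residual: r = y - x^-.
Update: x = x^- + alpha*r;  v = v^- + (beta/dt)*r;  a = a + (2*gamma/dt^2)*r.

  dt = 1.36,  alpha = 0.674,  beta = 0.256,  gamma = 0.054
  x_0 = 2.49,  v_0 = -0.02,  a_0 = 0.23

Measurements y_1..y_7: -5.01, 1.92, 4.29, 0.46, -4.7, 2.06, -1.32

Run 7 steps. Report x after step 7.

x_post = -0.6824

step 1: x_pred=2.6755  r=-7.6855  x^+=-2.5045  v^+=-1.1539  a^+=-0.2188
step 2: x_pred=-4.2761  r=6.1961  x^+=-0.0999  v^+=-0.2851  a^+=0.1430
step 3: x_pred=-0.3554  r=4.6454  x^+=2.7756  v^+=0.7839  a^+=0.4143
step 4: x_pred=4.2248  r=-3.7648  x^+=1.6873  v^+=0.6386  a^+=0.1944
step 5: x_pred=2.7357  r=-7.4357  x^+=-2.2760  v^+=-0.4966  a^+=-0.2397
step 6: x_pred=-3.1730  r=5.2330  x^+=0.3540  v^+=0.1624  a^+=0.0658
step 7: x_pred=0.6358  r=-1.9558  x^+=-0.6824  v^+=-0.1162  a^+=-0.0484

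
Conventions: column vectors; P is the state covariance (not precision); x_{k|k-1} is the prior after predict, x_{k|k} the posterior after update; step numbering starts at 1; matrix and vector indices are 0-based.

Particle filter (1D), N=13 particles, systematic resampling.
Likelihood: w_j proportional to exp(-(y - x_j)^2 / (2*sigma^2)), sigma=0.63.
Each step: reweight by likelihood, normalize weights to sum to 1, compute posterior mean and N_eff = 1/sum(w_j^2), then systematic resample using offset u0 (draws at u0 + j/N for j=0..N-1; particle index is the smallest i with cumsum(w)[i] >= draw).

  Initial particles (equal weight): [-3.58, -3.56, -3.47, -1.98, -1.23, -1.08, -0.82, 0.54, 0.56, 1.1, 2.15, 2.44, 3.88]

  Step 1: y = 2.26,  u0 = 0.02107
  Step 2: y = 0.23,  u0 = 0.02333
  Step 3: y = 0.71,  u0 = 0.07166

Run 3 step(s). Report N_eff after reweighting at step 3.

step 1: w=[0.0000, 0.0000, 0.0000, 0.0000, 0.0000, 0.0000, 0.0000, 0.0109, 0.0118, 0.0829, 0.4446, 0.4333, 0.0165]  mean=2.1810  Neff=2.5458  idx=[8, 9, 10, 10, 10, 10, 10, 11, 11, 11, 11, 11, 11]
step 2: w=[0.6614, 0.2924, 0.0073, 0.0073, 0.0073, 0.0073, 0.0073, 0.0016, 0.0016, 0.0016, 0.0016, 0.0016, 0.0016]  mean=0.7941  Neff=1.9111  idx=[0, 0, 0, 0, 0, 0, 0, 0, 0, 1, 1, 1, 1]
step 3: w=[0.0807, 0.0807, 0.0807, 0.0807, 0.0807, 0.0807, 0.0807, 0.0807, 0.0807, 0.0685, 0.0685, 0.0685, 0.0685]  mean=0.7080  Neff=12.9313  idx=[0, 1, 2, 3, 4, 5, 6, 7, 8, 9, 10, 11, 12]

N_eff = 12.9313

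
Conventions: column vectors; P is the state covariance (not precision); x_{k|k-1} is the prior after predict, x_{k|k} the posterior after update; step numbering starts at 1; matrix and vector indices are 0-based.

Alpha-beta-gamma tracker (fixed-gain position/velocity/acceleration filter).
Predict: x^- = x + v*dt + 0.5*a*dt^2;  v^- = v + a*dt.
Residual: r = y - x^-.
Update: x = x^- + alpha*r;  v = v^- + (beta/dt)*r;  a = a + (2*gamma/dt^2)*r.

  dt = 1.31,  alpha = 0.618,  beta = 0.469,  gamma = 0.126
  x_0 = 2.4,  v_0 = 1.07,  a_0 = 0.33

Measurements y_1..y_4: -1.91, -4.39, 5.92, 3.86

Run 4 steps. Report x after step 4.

step 1: x_pred=4.0849  r=-5.9949  x^+=0.3800  v^+=-0.6440  a^+=-0.5503
step 2: x_pred=-0.9357  r=-3.4543  x^+=-3.0705  v^+=-2.6015  a^+=-1.0576
step 3: x_pred=-7.3859  r=13.3059  x^+=0.8371  v^+=0.7768  a^+=0.8963
step 4: x_pred=2.6238  r=1.2362  x^+=3.3878  v^+=2.3936  a^+=1.0779

x_post = 3.3878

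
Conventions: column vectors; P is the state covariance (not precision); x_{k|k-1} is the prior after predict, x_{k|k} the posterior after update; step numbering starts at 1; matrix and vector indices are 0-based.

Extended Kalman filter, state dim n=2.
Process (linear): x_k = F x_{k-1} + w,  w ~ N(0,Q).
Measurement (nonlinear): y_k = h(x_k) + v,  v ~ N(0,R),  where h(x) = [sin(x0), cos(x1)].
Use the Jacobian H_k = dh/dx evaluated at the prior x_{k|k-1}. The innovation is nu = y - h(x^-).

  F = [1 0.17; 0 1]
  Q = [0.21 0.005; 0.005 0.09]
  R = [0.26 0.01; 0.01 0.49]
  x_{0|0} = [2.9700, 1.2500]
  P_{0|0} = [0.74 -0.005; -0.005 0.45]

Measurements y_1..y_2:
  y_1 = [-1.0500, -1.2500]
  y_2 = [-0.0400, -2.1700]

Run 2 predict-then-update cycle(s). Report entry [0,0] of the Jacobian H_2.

H_jac[0,0] = -0.3591

step 1: x^-=[3.1825, 1.2500]  P^-=[0.9613 0.0765; 0.0765 0.5400]  H_jac=[-0.9992 0.0000; 0.0000 -0.9490]  S=[1.2197 0.0825; 0.0825 0.9763]  K=[-0.7870 -0.0078; -0.0273 -0.5226]  nu=[-1.0091, -1.5653]  x^+=[3.9889, 2.0956]  P^+=[0.2049 0.0123; 0.0123 0.2701]
step 2: x^-=[4.3451, 2.0956]  P^-=[0.4269 0.0633; 0.0633 0.3601]  H_jac=[-0.3591 0.0000; 0.0000 -0.8654]  S=[0.3150 0.0297; 0.0297 0.7597]  K=[-0.4815 -0.0533; -0.0336 -0.4089]  nu=[0.8933, -1.6690]  x^+=[4.0039, 2.7480]  P^+=[0.3501 0.0357; 0.0357 0.2319]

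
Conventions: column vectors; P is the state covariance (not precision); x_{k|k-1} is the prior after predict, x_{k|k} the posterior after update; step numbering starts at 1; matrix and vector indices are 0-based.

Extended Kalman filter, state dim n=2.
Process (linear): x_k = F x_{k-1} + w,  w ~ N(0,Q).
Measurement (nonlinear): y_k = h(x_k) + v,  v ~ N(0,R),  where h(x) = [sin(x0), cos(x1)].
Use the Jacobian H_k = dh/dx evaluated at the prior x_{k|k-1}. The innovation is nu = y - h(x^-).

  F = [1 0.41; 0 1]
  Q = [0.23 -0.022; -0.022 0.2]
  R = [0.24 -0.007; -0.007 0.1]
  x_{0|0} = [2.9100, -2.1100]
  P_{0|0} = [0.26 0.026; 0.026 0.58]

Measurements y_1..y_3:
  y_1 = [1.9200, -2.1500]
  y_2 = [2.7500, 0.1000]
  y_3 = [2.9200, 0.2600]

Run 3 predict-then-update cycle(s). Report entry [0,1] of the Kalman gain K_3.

step 1: x^-=[2.0449, -2.1100]  P^-=[0.6088 0.2418; 0.2418 0.7800]  H_jac=[-0.4565 0.0000; 0.0000 0.8581]  S=[0.3669 -0.1017; -0.1017 0.6744]  K=[-0.7016 0.2018; -0.0268 0.9885]  nu=[1.0303, -1.6365]  x^+=[0.9917, -3.7553]  P^+=[0.3719 0.0292; 0.0292 0.1154]
step 2: x^-=[-0.5480, -3.7553]  P^-=[0.6453 0.0546; 0.0546 0.3154]  H_jac=[0.8536 0.0000; 0.0000 -0.5759]  S=[0.7102 -0.0338; -0.0338 0.2046]  K=[0.7744 -0.0256; 0.0235 -0.8839]  nu=[3.2710, 0.9175]  x^+=[1.9616, -4.4895]  P^+=[0.2179 0.0139; 0.0139 0.1538]
step 3: x^-=[0.1209, -4.4895]  P^-=[0.4852 0.0549; 0.0549 0.3538]  H_jac=[0.9927 0.0000; 0.0000 -0.9753]  S=[0.7181 -0.0601; -0.0601 0.4365]  K=[0.6681 -0.0306; 0.0098 -0.7891]  nu=[2.7994, 0.4811]  x^+=[1.9765, -4.8417]  P^+=[0.1617 0.0079; 0.0079 0.0810]

K[0,1] = -0.0306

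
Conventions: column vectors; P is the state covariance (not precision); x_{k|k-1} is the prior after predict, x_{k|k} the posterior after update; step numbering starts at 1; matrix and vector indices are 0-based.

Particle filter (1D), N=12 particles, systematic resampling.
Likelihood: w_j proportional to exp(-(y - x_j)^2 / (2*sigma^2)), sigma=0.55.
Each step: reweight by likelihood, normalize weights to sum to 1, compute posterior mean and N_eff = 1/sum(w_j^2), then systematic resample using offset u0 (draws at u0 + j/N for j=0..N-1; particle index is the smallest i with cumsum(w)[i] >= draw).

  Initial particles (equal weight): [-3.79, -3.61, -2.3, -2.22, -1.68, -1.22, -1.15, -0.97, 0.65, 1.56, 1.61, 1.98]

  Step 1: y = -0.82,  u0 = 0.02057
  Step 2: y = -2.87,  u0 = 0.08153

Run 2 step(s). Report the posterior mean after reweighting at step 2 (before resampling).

post_mean = -2.0347

step 1: w=[0.0000, 0.0000, 0.0091, 0.0133, 0.0997, 0.2598, 0.2827, 0.3260, 0.0095, 0.0000, 0.0000, 0.0000]  mean=-1.1697  Neff=3.7885  idx=[3, 4, 5, 5, 5, 6, 6, 6, 7, 7, 7, 7]
step 2: w=[0.7539, 0.1459, 0.0168, 0.0168, 0.0168, 0.0114, 0.0114, 0.0114, 0.0039, 0.0039, 0.0039, 0.0039]  mean=-2.0347  Neff=1.6924  idx=[0, 0, 0, 0, 0, 0, 0, 0, 0, 1, 2, 11]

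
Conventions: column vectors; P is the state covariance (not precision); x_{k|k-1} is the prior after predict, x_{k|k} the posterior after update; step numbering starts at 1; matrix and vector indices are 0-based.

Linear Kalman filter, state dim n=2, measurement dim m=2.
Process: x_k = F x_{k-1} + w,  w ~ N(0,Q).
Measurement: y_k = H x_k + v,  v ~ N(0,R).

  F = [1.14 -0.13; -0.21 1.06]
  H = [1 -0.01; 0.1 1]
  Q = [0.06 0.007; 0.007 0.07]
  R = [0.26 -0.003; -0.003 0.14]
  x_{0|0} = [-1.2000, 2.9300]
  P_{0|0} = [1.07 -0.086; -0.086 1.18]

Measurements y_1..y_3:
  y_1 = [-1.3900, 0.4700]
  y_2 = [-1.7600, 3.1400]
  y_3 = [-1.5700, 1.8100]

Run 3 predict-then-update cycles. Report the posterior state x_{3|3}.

step 1: x^-=[-1.7489, 3.3578]  P^-=[1.4960 -0.5180; -0.5180 1.4813]  S=[1.7665 -0.3857; -0.3857 1.5327]  K=[0.8437 -0.0281; -0.1037 0.9066]  nu=[0.3925, -2.7129]  x^+=[-1.3417, 0.8576]  P^+=[0.2192 -0.0284; -0.0284 0.1301]
step 2: x^-=[-1.6410, 1.1908]  P^-=[0.3554 -0.0985; -0.0985 0.2384]  S=[0.6174 -0.0682; -0.0682 0.3623]  K=[0.5699 -0.0664; -0.0956 0.6130]  nu=[-0.1071, 2.1133]  x^+=[-1.8423, 2.4964]  P^+=[0.1481 -0.0258; -0.0258 0.0887]
step 3: x^-=[-2.4247, 3.0331]  P^-=[0.2616 -0.0726; -0.0726 0.1877]  S=[0.5231 -0.0512; -0.0512 0.3158]  K=[0.4950 -0.0667; -0.0878 0.5571]  nu=[0.8850, -0.9806]  x^+=[-1.9212, 2.4091]  P^+=[0.1287 -0.0237; -0.0237 0.0806]

x_post = [-1.9212, 2.4091]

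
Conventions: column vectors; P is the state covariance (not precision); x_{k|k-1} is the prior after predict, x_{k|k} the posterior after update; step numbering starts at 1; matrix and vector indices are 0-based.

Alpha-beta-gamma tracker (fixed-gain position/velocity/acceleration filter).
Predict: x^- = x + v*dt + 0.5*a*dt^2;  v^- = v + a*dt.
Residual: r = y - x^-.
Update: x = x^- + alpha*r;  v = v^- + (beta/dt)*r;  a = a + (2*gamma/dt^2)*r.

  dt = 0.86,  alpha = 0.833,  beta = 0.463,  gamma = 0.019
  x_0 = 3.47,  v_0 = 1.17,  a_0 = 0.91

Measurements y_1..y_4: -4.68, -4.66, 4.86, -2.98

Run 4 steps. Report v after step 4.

step 1: x_pred=4.8127  r=-9.4927  x^+=-3.0947  v^+=-3.1580  a^+=0.4223
step 2: x_pred=-5.6545  r=0.9945  x^+=-4.8261  v^+=-2.2595  a^+=0.4734
step 3: x_pred=-6.5942  r=11.4542  x^+=2.9472  v^+=4.3142  a^+=1.0619
step 4: x_pred=7.0501  r=-10.0301  x^+=-1.3050  v^+=-0.1725  a^+=0.5465

v_post = -0.1725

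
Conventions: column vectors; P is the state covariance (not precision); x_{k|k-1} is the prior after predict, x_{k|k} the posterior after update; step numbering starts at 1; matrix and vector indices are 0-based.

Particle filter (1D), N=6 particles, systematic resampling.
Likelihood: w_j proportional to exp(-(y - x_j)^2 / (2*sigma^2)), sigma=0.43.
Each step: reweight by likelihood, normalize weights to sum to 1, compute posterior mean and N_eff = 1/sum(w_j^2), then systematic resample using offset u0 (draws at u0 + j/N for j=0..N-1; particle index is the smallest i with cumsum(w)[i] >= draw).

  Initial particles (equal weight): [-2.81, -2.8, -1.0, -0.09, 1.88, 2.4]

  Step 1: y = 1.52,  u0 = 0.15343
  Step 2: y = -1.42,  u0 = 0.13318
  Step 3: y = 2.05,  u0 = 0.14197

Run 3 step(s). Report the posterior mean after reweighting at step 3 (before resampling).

step 1: w=[0.0000, 0.0000, 0.0000, 0.0011, 0.8502, 0.1487]  mean=1.9552  Neff=1.3423  idx=[4, 4, 4, 4, 4, 5]
step 2: w=[0.2000, 0.2000, 0.2000, 0.2000, 0.2000, 0.0000]  mean=1.8800  Neff=5.0001  idx=[0, 1, 2, 3, 3, 4]
step 3: w=[0.1667, 0.1667, 0.1667, 0.1667, 0.1667, 0.1667]  mean=1.8800  Neff=6.0000  idx=[0, 1, 2, 3, 4, 5]

post_mean = 1.8800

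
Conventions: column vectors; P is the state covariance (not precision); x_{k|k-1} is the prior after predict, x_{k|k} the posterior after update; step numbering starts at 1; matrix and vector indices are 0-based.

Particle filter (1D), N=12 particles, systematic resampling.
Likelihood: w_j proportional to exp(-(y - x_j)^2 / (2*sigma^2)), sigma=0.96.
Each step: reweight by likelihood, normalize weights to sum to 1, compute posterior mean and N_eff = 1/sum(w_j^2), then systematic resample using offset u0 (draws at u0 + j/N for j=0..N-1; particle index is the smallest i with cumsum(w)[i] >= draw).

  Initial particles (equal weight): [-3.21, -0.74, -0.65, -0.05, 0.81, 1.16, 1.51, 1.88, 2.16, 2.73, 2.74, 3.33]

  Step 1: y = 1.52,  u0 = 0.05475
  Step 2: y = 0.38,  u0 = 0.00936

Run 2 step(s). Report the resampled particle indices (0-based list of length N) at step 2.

resampled_idx = [0, 0, 1, 1, 1, 2, 3, 3, 4, 5, 6, 8]

step 1: w=[0.0000, 0.0106, 0.0132, 0.0445, 0.1290, 0.1581, 0.1696, 0.1581, 0.1358, 0.0767, 0.0756, 0.0287]  mean=1.6280  Neff=7.7789  idx=[3, 4, 5, 5, 6, 6, 7, 7, 8, 8, 9, 11]
step 2: w=[0.1721, 0.1721, 0.1368, 0.1368, 0.0952, 0.0952, 0.0561, 0.0561, 0.0341, 0.0341, 0.0095, 0.0017]  mean=1.1258  Neff=8.0942  idx=[0, 0, 1, 1, 1, 2, 3, 3, 4, 5, 6, 8]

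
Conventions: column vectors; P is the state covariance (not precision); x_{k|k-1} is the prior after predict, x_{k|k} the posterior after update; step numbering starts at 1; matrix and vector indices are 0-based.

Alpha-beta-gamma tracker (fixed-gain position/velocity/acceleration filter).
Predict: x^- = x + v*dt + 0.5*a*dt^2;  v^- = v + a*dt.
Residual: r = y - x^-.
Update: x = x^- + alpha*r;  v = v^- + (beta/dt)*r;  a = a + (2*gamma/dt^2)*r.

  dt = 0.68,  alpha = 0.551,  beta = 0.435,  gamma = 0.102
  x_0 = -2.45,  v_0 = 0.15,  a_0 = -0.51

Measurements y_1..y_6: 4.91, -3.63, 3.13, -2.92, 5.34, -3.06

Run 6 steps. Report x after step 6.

x_post = -0.5197

step 1: x_pred=-2.4659  r=7.3759  x^+=1.5982  v^+=4.5216  a^+=2.7441
step 2: x_pred=5.3073  r=-8.9373  x^+=0.3829  v^+=0.6703  a^+=-1.1989
step 3: x_pred=0.5615  r=2.5685  x^+=1.9767  v^+=1.4982  a^+=-0.0657
step 4: x_pred=2.9803  r=-5.9003  x^+=-0.2708  v^+=-2.3210  a^+=-2.6688
step 5: x_pred=-2.4660  r=7.8060  x^+=1.8351  v^+=0.8578  a^+=0.7751
step 6: x_pred=2.5976  r=-5.6576  x^+=-0.5197  v^+=-2.2343  a^+=-1.7209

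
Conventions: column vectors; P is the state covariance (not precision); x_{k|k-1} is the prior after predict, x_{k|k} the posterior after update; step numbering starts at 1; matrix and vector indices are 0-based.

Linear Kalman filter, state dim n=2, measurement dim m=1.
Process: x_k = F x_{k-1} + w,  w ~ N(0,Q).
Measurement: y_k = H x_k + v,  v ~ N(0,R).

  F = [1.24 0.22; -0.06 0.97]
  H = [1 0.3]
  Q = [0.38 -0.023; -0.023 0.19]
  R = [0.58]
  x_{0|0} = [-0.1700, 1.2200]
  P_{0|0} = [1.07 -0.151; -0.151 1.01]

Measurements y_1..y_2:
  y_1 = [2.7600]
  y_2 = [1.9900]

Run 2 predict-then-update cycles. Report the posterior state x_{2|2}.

x_post = [1.9737, 1.1572]

step 1: x^-=[0.0576, 1.1936]  P^-=[1.9917 -0.0667; -0.0667 1.1617]  S=[2.6363]  K=[0.7479; 0.1069]  nu=[2.3443]  x^+=[1.8110, 1.4442]  P^+=[0.5170 -0.2775; -0.2775 1.1316]
step 2: x^-=[2.5633, 1.2922]  P^-=[1.0784 -0.1501; -0.1501 1.2889]  S=[1.6843]  K=[0.6135; 0.1405]  nu=[-0.9610]  x^+=[1.9737, 1.1572]  P^+=[0.4444 -0.2952; -0.2952 1.2557]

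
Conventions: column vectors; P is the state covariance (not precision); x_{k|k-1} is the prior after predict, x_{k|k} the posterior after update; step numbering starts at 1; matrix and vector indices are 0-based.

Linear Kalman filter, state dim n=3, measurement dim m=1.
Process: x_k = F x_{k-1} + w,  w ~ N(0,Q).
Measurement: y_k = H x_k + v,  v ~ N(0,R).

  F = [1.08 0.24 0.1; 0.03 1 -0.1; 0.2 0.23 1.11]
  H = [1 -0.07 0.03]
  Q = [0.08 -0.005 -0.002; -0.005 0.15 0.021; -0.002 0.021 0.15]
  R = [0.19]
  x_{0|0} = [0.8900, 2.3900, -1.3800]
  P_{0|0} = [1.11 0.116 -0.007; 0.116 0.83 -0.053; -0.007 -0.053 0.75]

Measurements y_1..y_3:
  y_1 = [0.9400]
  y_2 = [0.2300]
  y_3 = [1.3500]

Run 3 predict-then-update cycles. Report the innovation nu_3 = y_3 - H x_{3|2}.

step 1: x^-=[1.3968, 2.5547, -0.8041]  P^-=[1.4861 0.3455 0.3773; 0.3455 1.0061 0.1016; 0.3773 0.1016 1.1429]  S=[1.6559]  K=[0.8897; 0.1679; 0.2443]  nu=[-0.2538]  x^+=[1.1710, 2.5121, -0.8661]  P^+=[0.1754 0.0981 0.0174; 0.0981 0.9594 0.0337; 0.0174 0.0337 1.0441]
step 2: x^-=[1.7809, 2.6338, -0.1494]  P^-=[0.4065 0.3278 0.2648; 0.3278 1.1190 0.1839; 0.2648 0.1839 1.5281]  S=[0.5726]  K=[0.6837; 0.4454; 0.5201]  nu=[-1.3621]  x^+=[0.8496, 2.0271, -0.8578]  P^+=[0.1388 0.1535 0.0612; 0.1535 1.0055 0.0513; 0.0612 0.0513 1.3733]
step 3: x^-=[1.3183, 2.1384, -0.3160]  P^-=[0.4088 0.3914 0.3709; 0.3914 1.1679 0.1890; 0.3709 0.1890 1.9682]  S=[0.5730]  K=[0.6851; 0.5503; 0.7272]  nu=[0.1908]  x^+=[1.4491, 2.2434, -0.1772]  P^+=[0.1399 0.1754 0.0854; 0.1754 0.9944 -0.0403; 0.0854 -0.0403 1.6652]

innov = [0.1908]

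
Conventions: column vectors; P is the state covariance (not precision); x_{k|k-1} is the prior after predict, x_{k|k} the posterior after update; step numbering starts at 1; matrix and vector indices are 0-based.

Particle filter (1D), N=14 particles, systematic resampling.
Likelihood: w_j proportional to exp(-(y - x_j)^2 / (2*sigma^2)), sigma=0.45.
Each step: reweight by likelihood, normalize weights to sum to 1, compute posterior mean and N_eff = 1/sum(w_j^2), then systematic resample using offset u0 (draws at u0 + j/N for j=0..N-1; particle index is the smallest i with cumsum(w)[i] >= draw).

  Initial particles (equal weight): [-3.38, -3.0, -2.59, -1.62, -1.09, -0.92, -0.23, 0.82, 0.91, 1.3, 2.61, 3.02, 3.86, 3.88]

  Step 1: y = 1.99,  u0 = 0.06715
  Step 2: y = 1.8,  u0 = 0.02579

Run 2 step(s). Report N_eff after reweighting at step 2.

N_eff = 9.7123

step 1: w=[0.0000, 0.0000, 0.0000, 0.0000, 0.0000, 0.0000, 0.0000, 0.0396, 0.0653, 0.3593, 0.4506, 0.0848, 0.0002, 0.0002]  mean=1.9925  Neff=2.8975  idx=[8, 9, 9, 9, 9, 9, 10, 10, 10, 10, 10, 10, 11, 11]
step 2: w=[0.0347, 0.1323, 0.1323, 0.1323, 0.1323, 0.1323, 0.0485, 0.0485, 0.0485, 0.0485, 0.0485, 0.0485, 0.0062, 0.0062]  mean=1.6894  Neff=9.7123  idx=[0, 1, 2, 2, 3, 3, 4, 4, 5, 5, 6, 8, 9, 11]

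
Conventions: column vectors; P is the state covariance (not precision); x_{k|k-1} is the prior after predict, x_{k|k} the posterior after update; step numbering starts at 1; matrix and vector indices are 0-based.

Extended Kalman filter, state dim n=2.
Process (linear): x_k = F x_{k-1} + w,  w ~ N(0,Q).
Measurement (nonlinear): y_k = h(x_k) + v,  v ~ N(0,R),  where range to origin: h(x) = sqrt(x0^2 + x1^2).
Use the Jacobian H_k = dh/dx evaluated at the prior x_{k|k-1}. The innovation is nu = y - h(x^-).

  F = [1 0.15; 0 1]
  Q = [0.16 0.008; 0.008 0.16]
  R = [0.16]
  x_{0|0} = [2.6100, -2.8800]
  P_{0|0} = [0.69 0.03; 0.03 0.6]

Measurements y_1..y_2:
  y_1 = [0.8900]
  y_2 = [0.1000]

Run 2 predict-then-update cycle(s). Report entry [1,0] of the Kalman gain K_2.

K[1,0] = -0.6738

step 1: x^-=[2.1780, -2.8800]  P^-=[0.8725 0.1280; 0.1280 0.7600]  H_jac=[0.6032 -0.7976]  S=[0.8378]  K=[0.5063; -0.6314]  nu=[-2.7208]  x^+=[0.8004, -1.1621]  P^+=[0.6577 0.3958; 0.3958 0.4260]
step 2: x^-=[0.6261, -1.1621]  P^-=[0.9461 0.4677; 0.4677 0.5860]  H_jac=[0.4743 -0.8804]  S=[0.4364]  K=[0.0846; -0.6738]  nu=[-1.2200]  x^+=[0.5228, -0.3400]  P^+=[0.9429 0.4926; 0.4926 0.3879]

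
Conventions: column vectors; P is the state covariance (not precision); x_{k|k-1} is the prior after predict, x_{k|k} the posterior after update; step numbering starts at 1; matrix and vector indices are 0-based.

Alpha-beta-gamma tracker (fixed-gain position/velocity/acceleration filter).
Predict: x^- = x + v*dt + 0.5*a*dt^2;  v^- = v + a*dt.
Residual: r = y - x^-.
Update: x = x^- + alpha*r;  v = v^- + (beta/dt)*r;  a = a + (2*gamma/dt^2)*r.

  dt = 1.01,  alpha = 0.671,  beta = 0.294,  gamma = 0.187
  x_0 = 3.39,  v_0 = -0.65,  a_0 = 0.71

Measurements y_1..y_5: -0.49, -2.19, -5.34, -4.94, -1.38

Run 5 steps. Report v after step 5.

step 1: x_pred=3.0956  r=-3.5856  x^+=0.6897  v^+=-0.9766  a^+=-0.6046
step 2: x_pred=-0.6051  r=-1.5849  x^+=-1.6686  v^+=-2.0486  a^+=-1.1857
step 3: x_pred=-4.3424  r=-0.9976  x^+=-5.0118  v^+=-3.5365  a^+=-1.5514
step 4: x_pred=-9.3750  r=4.4350  x^+=-6.3991  v^+=-3.8125  a^+=0.0746
step 5: x_pred=-10.2117  r=8.8317  x^+=-4.2856  v^+=-1.1663  a^+=3.3126

v_post = -1.1663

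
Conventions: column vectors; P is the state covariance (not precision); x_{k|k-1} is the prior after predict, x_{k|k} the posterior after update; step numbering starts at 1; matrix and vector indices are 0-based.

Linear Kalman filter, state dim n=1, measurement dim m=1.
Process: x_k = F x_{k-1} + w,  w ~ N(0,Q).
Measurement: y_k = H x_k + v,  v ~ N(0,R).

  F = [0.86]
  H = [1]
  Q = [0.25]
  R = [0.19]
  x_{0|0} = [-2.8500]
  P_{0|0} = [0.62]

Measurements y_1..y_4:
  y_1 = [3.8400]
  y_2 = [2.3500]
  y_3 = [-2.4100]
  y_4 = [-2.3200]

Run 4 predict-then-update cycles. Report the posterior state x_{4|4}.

step 1: x^-=[-2.4510]  P^-=[0.7086]  S=[0.8986]  K=[0.7885]  nu=[6.2910]  x^+=[2.5098]  P^+=[0.1498]
step 2: x^-=[2.1584]  P^-=[0.3608]  S=[0.5508]  K=[0.6551]  nu=[0.1916]  x^+=[2.2839]  P^+=[0.1245]
step 3: x^-=[1.9642]  P^-=[0.3421]  S=[0.5321]  K=[0.6429]  nu=[-4.3742]  x^+=[-0.8479]  P^+=[0.1221]
step 4: x^-=[-0.7292]  P^-=[0.3403]  S=[0.5303]  K=[0.6417]  nu=[-1.5908]  x^+=[-1.7501]  P^+=[0.1219]

x_post = [-1.7501]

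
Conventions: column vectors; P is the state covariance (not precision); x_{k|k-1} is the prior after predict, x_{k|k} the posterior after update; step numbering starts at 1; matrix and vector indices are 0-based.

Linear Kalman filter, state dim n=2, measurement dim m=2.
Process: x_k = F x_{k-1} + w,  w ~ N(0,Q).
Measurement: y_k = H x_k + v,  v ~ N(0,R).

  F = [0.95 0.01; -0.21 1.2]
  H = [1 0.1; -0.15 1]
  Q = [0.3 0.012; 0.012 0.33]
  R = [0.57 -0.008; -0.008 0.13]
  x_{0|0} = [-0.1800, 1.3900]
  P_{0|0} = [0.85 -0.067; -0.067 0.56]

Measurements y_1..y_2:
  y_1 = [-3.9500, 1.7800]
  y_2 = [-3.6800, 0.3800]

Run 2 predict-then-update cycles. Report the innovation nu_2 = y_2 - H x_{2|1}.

step 1: x^-=[-0.1571, 1.7058]  P^-=[1.0659 -0.2271; -0.2271 1.2077]  S=[1.6026 -0.2708; -0.2708 1.4298]  K=[0.6252 -0.1522; 0.0831 0.8842]  nu=[-3.9635, 0.0506]  x^+=[-2.6429, 1.4213]  P^+=[0.3548 0.0284; 0.0284 0.1185]
step 2: x^-=[-2.4965, 2.2606]  P^-=[0.6207 -0.0250; -0.0250 0.5020]  S=[1.1907 -0.0755; -0.0755 0.6535]  K=[0.5115 -0.1216; 0.0708 0.7821]  nu=[-1.4095, -2.2551]  x^+=[-2.9432, 0.3971]  P^+=[0.2902 0.0236; 0.0236 0.1047]

innov = [-1.4095, -2.2551]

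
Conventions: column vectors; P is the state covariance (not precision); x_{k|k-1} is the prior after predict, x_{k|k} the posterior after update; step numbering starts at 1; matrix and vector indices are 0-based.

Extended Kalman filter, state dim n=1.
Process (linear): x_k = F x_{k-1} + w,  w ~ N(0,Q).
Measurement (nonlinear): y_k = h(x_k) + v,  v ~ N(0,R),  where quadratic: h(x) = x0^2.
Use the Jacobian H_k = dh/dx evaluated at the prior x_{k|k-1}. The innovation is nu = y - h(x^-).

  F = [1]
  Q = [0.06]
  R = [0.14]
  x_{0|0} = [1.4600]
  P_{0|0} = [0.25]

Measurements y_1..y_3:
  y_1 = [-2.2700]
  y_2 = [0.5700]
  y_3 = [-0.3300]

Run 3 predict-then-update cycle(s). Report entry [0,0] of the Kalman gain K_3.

step 1: x^-=[1.4600]  P^-=[0.3100]  H_jac=[2.9200]  S=[2.7832]  K=[0.3252]  nu=[-4.4016]  x^+=[0.0284]  P^+=[0.0156]
step 2: x^-=[0.0284]  P^-=[0.0756]  H_jac=[0.0569]  S=[0.1402]  K=[0.0306]  nu=[0.5692]  x^+=[0.0459]  P^+=[0.0755]
step 3: x^-=[0.0459]  P^-=[0.1355]  H_jac=[0.0917]  S=[0.1411]  K=[0.0881]  nu=[-0.3321]  x^+=[0.0166]  P^+=[0.1344]

K[0,0] = 0.0881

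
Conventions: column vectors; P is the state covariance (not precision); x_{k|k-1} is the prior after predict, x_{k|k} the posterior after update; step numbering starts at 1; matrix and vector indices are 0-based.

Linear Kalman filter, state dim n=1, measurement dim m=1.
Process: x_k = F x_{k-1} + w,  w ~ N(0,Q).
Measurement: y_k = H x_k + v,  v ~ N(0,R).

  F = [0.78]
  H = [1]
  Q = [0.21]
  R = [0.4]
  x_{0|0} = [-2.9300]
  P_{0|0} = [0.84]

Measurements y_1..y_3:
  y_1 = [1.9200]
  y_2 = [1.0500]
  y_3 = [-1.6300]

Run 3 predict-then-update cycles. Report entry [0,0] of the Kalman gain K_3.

step 1: x^-=[-2.2854]  P^-=[0.7211]  S=[1.1211]  K=[0.6432]  nu=[4.2054]  x^+=[0.4195]  P^+=[0.2573]
step 2: x^-=[0.3272]  P^-=[0.3665]  S=[0.7665]  K=[0.4782]  nu=[0.7228]  x^+=[0.6728]  P^+=[0.1913]
step 3: x^-=[0.5248]  P^-=[0.3264]  S=[0.7264]  K=[0.4493]  nu=[-2.1548]  x^+=[-0.4434]  P^+=[0.1797]

K[0,0] = 0.4493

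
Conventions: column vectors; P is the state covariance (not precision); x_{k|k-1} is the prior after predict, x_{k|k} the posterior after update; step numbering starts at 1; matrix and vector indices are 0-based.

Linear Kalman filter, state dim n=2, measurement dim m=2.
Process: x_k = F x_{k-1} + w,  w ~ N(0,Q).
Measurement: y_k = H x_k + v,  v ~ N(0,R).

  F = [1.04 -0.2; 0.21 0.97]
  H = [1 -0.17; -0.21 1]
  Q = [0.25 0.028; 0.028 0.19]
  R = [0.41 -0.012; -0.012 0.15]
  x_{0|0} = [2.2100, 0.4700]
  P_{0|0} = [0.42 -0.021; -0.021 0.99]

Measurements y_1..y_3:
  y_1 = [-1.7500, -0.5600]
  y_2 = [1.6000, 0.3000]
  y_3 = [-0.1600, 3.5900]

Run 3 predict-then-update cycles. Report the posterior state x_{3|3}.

step 1: x^-=[2.2044, 0.9200]  P^-=[0.7526 -0.0926; -0.0926 1.1315]  S=[1.2268 -0.4583; -0.4583 1.3536]  K=[0.6378 0.0308; 0.0977 0.8834]  nu=[-3.7980, -1.0171]  x^+=[-0.2493, -0.3497]  P^+=[0.2703 0.0537; 0.0537 0.1426]
step 2: x^-=[-0.1893, -0.3915]  P^-=[0.5257 0.1113; 0.1113 0.3580]  S=[0.9082 -0.0680; -0.0680 0.4844]  K=[0.5641 0.0810; 0.1084 0.7060]  nu=[1.7227, 0.6518]  x^+=[0.8352, 0.2553]  P^+=[0.2398 0.0557; 0.0557 0.1163]
step 3: x^-=[0.8176, 0.4230]  P^-=[0.4908 0.1117; 0.1117 0.3327]  S=[0.8724 -0.0560; -0.0560 0.4574]  K=[0.5463 0.0857; 0.1074 0.6892]  nu=[-0.9057, 3.3386]  x^+=[0.6088, 2.6267]  P^+=[0.2323 0.0551; 0.0551 0.1137]

x_post = [0.6088, 2.6267]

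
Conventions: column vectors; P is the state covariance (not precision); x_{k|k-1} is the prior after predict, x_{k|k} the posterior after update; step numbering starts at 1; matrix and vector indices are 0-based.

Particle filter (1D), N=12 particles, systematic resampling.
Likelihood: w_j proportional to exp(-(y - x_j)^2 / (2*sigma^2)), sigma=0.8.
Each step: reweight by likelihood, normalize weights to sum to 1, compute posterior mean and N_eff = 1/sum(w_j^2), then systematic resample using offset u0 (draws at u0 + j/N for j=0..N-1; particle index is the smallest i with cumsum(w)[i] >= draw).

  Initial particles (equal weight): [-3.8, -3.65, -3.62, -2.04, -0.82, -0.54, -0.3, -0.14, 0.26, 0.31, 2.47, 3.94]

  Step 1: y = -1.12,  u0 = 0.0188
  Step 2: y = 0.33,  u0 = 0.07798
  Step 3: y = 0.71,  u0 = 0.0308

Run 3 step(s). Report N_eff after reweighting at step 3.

N_eff = 9.9256

step 1: w=[0.0010, 0.0018, 0.0020, 0.1385, 0.2501, 0.2063, 0.1587, 0.1267, 0.0606, 0.0543, 0.0000, 0.0000]  mean=-0.6494  Neff=5.8090  idx=[3, 3, 4, 4, 4, 5, 5, 6, 6, 7, 7, 8]
step 2: w=[0.0020, 0.0020, 0.0561, 0.0561, 0.0561, 0.0872, 0.0872, 0.1156, 0.1156, 0.1326, 0.1326, 0.1570]  mean=-0.3058  Neff=8.9931  idx=[3, 4, 5, 6, 7, 8, 9, 9, 10, 10, 11, 11]
step 3: w=[0.0277, 0.0277, 0.0509, 0.0509, 0.0778, 0.0778, 0.0981, 0.0981, 0.0981, 0.0981, 0.1473, 0.1473]  mean=-0.1255  Neff=9.9256  idx=[1, 3, 4, 5, 6, 7, 8, 9, 9, 10, 11, 11]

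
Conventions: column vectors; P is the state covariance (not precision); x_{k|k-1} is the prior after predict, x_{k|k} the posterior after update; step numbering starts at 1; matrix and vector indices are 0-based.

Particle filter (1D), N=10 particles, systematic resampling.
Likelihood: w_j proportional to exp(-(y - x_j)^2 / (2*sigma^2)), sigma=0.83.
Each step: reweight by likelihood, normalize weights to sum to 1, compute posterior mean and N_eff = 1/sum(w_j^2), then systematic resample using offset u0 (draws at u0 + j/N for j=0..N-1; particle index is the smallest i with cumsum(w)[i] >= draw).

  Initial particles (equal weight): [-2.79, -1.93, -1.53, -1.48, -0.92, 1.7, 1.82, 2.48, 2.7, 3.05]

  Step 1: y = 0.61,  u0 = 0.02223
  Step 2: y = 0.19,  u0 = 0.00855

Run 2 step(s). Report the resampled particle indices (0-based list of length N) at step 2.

step 1: w=[0.0002, 0.0079, 0.0307, 0.0358, 0.1560, 0.3601, 0.2947, 0.0674, 0.0358, 0.0113]  mean=1.1878  Neff=4.0141  idx=[2, 4, 4, 5, 5, 5, 6, 6, 6, 7]
step 2: w=[0.0594, 0.2080, 0.2080, 0.0972, 0.0972, 0.0972, 0.0739, 0.0739, 0.0739, 0.0113]  mean=0.4539  Neff=7.4138  idx=[0, 1, 1, 2, 2, 3, 4, 5, 6, 7]

resampled_idx = [0, 1, 1, 2, 2, 3, 4, 5, 6, 7]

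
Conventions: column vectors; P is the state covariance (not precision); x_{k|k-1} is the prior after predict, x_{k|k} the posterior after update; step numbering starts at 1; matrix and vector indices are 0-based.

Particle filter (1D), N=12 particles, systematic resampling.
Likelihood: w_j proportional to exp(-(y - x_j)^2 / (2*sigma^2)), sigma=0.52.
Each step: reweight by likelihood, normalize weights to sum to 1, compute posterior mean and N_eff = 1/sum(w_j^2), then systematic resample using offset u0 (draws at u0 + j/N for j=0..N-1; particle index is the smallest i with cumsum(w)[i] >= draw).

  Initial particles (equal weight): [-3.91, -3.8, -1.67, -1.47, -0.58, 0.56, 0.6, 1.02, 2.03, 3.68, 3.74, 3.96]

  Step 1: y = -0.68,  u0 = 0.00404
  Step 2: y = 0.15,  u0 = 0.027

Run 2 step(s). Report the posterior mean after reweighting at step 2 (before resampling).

step 1: w=[0.0000, 0.0000, 0.1039, 0.2007, 0.6246, 0.0371, 0.0308, 0.0030, 0.0000, 0.0000, 0.0000, 0.0000]  mean=-0.7884  Neff=2.2547  idx=[2, 2, 3, 3, 4, 4, 4, 4, 4, 4, 4, 4]
step 2: w=[0.0007, 0.0007, 0.0026, 0.0026, 0.1242, 0.1242, 0.1242, 0.1242, 0.1242, 0.1242, 0.1242, 0.1242]  mean=-0.5862  Neff=8.1065  idx=[4, 4, 5, 6, 6, 7, 8, 8, 9, 10, 10, 11]

post_mean = -0.5862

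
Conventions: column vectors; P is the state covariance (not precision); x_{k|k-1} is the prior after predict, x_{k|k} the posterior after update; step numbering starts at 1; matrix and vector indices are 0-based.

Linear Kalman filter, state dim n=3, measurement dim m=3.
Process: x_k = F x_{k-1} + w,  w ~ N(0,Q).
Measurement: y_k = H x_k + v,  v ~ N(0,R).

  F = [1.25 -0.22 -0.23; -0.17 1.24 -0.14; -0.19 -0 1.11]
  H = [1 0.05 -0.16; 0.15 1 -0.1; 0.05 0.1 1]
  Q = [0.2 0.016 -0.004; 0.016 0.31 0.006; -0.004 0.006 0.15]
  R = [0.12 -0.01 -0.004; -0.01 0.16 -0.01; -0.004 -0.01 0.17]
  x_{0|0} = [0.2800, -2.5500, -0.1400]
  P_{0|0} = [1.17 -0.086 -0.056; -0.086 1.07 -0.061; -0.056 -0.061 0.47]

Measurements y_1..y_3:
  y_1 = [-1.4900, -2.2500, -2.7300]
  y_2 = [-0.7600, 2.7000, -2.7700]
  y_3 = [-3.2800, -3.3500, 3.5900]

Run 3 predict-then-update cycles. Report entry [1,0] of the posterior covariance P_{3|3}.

P_post[1,0] = -0.0265

step 1: x^-=[0.9432, -3.1900, -0.2086]  P^-=[2.1781 -0.6228 -0.4707; -0.6228 2.0530 -0.0839; -0.4707 -0.0839 0.7949]  S=[2.4133 -0.1232 -0.5457; -0.1232 2.1140 -0.0596; -0.5457 -0.0596 0.9208]  K=[0.9385 -0.0605 0.0917; -0.1468 0.9244 0.0709; -0.0788 -0.0934 0.7758]  nu=[-2.3071, 0.7777, -2.2496]  x^+=[-1.4752, -2.2922, -1.8447]  P^+=[0.1163 -0.0364 0.0103; -0.0364 0.1531 -0.0101; 0.0103 -0.0101 0.1336]
step 2: x^-=[-0.9155, -2.3333, -1.7673]  P^-=[0.4093 -0.1028 -0.0501; -0.1028 0.5707 -0.0180; -0.0501 -0.0180 0.3145]  S=[0.5449 -0.0094 -0.0919; -0.0094 0.7174 -0.0131; -0.0919 -0.0131 0.4816]  K=[0.7664 -0.0395 0.0622; -0.1056 0.7765 0.0714; -0.0815 -0.0691 0.6267]  nu=[-0.0106, 4.9939, -0.7236]  x^+=[-1.1660, 1.4941, -2.5647]  P^+=[0.0945 -0.0282 0.0060; -0.0282 0.1282 -0.0066; 0.0060 -0.0066 0.1079]
step 3: x^-=[-1.1964, 2.4100, -2.6253]  P^-=[0.3709 -0.0794 -0.0450; -0.0794 0.5264 -0.0111; -0.0450 -0.0111 0.2838]  S=[0.5061 0.0039 -0.0814; 0.0039 0.6773 -0.0057; -0.0814 -0.0057 0.4525]  K=[0.7488 -0.0323 0.0583; -0.0952 0.7624 0.0754; -0.0821 -0.0628 0.6043]  nu=[-2.6242, -5.8431, 6.0341]  x^+=[-2.6210, -1.3401, 1.6032]  P^+=[0.0921 -0.0265 0.0053; -0.0265 0.1256 -0.0057; 0.0053 -0.0057 0.1040]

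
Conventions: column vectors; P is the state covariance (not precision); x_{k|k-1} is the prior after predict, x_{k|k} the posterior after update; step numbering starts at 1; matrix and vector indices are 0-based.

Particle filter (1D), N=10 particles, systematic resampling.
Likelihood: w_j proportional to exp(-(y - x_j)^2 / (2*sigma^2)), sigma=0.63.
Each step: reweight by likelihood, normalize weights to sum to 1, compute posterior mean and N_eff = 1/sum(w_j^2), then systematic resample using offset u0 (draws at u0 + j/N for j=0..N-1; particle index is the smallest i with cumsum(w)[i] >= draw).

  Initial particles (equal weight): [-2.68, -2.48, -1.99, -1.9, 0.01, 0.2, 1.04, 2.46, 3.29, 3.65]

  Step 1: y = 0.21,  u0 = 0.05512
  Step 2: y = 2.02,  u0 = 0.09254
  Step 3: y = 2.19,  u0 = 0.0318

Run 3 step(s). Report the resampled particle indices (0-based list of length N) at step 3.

step 1: w=[0.0000, 0.0000, 0.0009, 0.0015, 0.3998, 0.4204, 0.1765, 0.0007, 0.0000, 0.0000]  mean=0.2685  Neff=2.7192  idx=[4, 4, 4, 4, 5, 5, 5, 5, 6, 6]
step 2: w=[0.0090, 0.0090, 0.0090, 0.0090, 0.0226, 0.0226, 0.0226, 0.0226, 0.4368, 0.4368]  mean=0.9270  Neff=2.6043  idx=[6, 8, 8, 8, 8, 9, 9, 9, 9, 9]
step 3: w=[0.0040, 0.1107, 0.1107, 0.1107, 0.1107, 0.1107, 0.1107, 0.1107, 0.1107, 0.1107]  mean=1.0366  Neff=9.0709  idx=[1, 2, 3, 3, 4, 5, 6, 7, 8, 9]

resampled_idx = [1, 2, 3, 3, 4, 5, 6, 7, 8, 9]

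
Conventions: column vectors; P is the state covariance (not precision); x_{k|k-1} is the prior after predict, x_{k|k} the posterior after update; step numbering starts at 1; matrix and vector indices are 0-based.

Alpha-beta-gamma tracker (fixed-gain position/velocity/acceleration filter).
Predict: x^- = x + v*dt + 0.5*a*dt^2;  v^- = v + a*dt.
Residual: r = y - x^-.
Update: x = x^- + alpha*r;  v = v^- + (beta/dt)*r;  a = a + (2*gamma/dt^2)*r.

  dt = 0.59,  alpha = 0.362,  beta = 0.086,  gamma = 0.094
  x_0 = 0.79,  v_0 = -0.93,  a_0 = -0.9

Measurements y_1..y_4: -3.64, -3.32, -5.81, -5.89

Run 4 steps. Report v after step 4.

step 1: x_pred=0.0847  r=-3.7247  x^+=-1.2637  v^+=-2.0039  a^+=-2.9116
step 2: x_pred=-2.9527  r=-0.3673  x^+=-3.0857  v^+=-3.7753  a^+=-3.1099
step 3: x_pred=-5.8544  r=0.0444  x^+=-5.8383  v^+=-5.6037  a^+=-3.0860
step 4: x_pred=-9.6816  r=3.7916  x^+=-8.3090  v^+=-6.8717  a^+=-1.0382

v_post = -6.8717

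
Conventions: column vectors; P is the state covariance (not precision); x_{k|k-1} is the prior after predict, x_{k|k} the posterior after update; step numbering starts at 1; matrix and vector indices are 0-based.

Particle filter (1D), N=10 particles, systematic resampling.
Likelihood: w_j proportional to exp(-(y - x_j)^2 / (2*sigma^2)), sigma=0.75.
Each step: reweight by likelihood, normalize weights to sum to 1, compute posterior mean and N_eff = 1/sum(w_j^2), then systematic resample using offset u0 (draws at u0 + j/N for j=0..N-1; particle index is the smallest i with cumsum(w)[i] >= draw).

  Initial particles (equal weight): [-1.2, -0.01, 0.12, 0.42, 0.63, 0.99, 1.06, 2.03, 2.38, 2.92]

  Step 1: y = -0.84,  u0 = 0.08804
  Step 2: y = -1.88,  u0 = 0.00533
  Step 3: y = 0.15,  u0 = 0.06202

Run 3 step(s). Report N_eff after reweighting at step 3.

step 1: w=[0.3782, 0.2300, 0.1870, 0.1035, 0.0622, 0.0216, 0.0171, 0.0003, 0.0000, 0.0000]  mean=-0.3108  Neff=4.0608  idx=[0, 0, 0, 1, 1, 1, 2, 2, 3, 6]
step 2: w=[0.3028, 0.3028, 0.3028, 0.0204, 0.0204, 0.0204, 0.0130, 0.0130, 0.0041, 0.0002]  mean=-1.0855  Neff=3.6149  idx=[0, 0, 0, 1, 1, 1, 1, 2, 2, 2]
step 3: w=[0.1000, 0.1000, 0.1000, 0.1000, 0.1000, 0.1000, 0.1000, 0.1000, 0.1000, 0.1000]  mean=-1.2000  Neff=10.0000  idx=[0, 1, 2, 3, 4, 5, 6, 7, 8, 9]

N_eff = 10.0000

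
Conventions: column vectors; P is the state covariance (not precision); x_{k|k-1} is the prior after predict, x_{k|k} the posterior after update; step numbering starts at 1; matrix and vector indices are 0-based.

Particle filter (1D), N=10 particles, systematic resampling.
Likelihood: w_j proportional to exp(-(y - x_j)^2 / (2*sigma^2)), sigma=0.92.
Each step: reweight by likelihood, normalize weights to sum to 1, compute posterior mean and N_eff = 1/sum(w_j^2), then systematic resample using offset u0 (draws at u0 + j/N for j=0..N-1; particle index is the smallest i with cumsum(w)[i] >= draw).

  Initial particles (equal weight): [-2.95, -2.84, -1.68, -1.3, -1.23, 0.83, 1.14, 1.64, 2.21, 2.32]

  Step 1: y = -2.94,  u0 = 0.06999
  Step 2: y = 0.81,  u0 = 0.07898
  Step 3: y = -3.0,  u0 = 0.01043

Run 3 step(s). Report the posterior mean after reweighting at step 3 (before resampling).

post_mean = -1.3432

step 1: w=[0.3613, 0.3592, 0.1414, 0.0738, 0.0642, 0.0001, 0.0000, 0.0000, 0.0000, 0.0000]  mean=-2.4983  Neff=3.4589  idx=[0, 0, 0, 1, 1, 1, 1, 2, 3, 4]
step 2: w=[0.0013, 0.0013, 0.0013, 0.0021, 0.0021, 0.0021, 0.0021, 0.1383, 0.3885, 0.4612]  mean=-1.3393  Neff=2.6128  idx=[7, 8, 8, 8, 8, 9, 9, 9, 9, 9]
step 3: w=[0.1912, 0.0971, 0.0971, 0.0971, 0.0971, 0.0841, 0.0841, 0.0841, 0.0841, 0.0841]  mean=-1.3432  Neff=9.1225  idx=[0, 0, 1, 2, 3, 4, 5, 6, 7, 8]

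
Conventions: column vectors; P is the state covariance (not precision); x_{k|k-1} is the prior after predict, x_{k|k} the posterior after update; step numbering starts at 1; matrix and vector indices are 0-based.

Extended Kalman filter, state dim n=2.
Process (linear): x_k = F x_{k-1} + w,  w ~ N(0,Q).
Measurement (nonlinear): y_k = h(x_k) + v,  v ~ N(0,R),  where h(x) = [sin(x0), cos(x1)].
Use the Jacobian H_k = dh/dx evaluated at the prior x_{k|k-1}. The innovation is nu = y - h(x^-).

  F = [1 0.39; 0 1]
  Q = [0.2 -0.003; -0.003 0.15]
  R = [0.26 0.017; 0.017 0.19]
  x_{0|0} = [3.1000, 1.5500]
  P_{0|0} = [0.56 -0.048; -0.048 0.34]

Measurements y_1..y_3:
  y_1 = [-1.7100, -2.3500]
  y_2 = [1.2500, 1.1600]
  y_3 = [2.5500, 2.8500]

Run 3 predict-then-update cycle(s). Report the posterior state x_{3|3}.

step 1: x^-=[3.7045, 1.5500]  P^-=[0.7743 0.0816; 0.0816 0.4900]  H_jac=[-0.8457 0.0000; 0.0000 -0.9998]  S=[0.8138 0.0860; 0.0860 0.6798]  K=[-0.8027 -0.0185; -0.0088 -0.7195]  nu=[-1.1764, -2.3708]  x^+=[4.6925, 3.2662]  P^+=[0.2472 0.0172; 0.0172 0.1369]
step 2: x^-=[5.9664, 3.2662]  P^-=[0.4814 0.0675; 0.0675 0.2869]  H_jac=[0.9502 0.0000; 0.0000 0.1243]  S=[0.6946 0.0250; 0.0250 0.1944]  K=[0.6600 -0.0416; 0.0862 0.1723]  nu=[1.5615, 2.1522]  x^+=[6.9074, 3.7717]  P^+=[0.1798 0.0267; 0.0267 0.2752]
step 3: x^-=[8.3784, 3.7717]  P^-=[0.4425 0.1310; 0.1310 0.4252]  H_jac=[-0.5007 0.0000; 0.0000 0.5892]  S=[0.3709 -0.0216; -0.0216 0.3376]  K=[-0.5861 0.1910; -0.1340 0.7335]  nu=[1.6844, 3.6580]  x^+=[8.0899, 6.2290]  P^+=[0.2979 0.0447; 0.0447 0.2326]

x_post = [8.0899, 6.2290]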